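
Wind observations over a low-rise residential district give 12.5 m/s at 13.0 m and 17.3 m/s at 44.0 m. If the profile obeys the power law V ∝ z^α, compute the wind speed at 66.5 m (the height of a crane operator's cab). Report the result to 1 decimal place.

First find α: α = ln(V₂/V₁)/ln(z₂/z₁) = ln(17.3/12.5)/ln(44.0/13.0) = 0.32498/1.21924 = 0.2665
Extrapolate from 44.0 m to 66.5 m: V₃ = 17.3 × (66.5/44.0)^0.2665 = 17.3 × 1.1164 = 19.3132 m/s

19.3 m/s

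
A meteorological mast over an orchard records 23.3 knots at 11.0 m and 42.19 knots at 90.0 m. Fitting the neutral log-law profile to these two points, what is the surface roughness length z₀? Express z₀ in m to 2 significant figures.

z₀ ≈ 0.82 m

Log law: V(z) ∝ ln(z/z₀). With r = V₁/V₂ = 23.3/42.19 = 0.55226,
r · ln(z₂/z₀) = ln(z₁/z₀) ⇒ ln z₀ = (ln z₁ − r·ln z₂)/(1 − r)
ln z₀ = (2.39790 − 0.55226×4.49981) / 0.44774 = -0.1947
z₀ = exp(-0.1947) = 0.8231 m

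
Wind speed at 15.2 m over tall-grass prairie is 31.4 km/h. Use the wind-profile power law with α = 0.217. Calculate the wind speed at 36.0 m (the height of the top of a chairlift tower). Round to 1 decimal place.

37.9 km/h

Power-law profile: V₂ = V₁ · (z₂/z₁)^α
V₂ = 31.4 × (36.0/15.2)^0.217 = 31.4 × (2.3684)^0.217
    = 31.4 × 1.2058 = 37.8606 km/h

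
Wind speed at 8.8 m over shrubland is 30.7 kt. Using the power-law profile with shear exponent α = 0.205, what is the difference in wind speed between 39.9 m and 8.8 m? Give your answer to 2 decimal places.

11.15 kt

Power law: V₂ = V₁ · (z₂/z₁)^α = 30.7 × (4.5341)^0.205 = 41.8523 kt
ΔV = 41.8523 − 30.7 = 11.1523 kt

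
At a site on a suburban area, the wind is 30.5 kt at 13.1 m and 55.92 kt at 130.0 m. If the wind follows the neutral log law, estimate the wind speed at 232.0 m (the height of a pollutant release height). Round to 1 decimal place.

Log law: V ∝ ln(z/z₀). From the pair, with r = V₁/V₂ = 0.54542,
ln z₀ = (ln z₁ − r·ln z₂)/(1 − r) = (2.5726 − 0.54542×4.8675)/0.45458 = -0.1809 → z₀ = 0.8345 m
V₃ = V₁ · ln(z₃/z₀)/ln(z₁/z₀) = 30.5 × 5.6277/2.7535 = 62.3356 kt

62.3 kt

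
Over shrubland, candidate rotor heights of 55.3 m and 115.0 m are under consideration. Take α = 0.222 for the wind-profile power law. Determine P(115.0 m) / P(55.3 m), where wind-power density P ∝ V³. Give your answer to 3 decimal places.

1.628

Speed ratio: V_B/V_A = (z_B/z_A)^α = (115.0/55.3)^0.222 = (2.0796)^0.222 = 1.17649
Power-density ratio: P_B/P_A = (V_B/V_A)³ = (1.17649)³ = 1.62843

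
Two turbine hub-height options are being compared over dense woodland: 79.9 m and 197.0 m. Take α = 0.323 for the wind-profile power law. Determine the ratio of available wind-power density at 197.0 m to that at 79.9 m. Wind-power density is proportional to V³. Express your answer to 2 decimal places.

2.40

Speed ratio: V_B/V_A = (z_B/z_A)^α = (197.0/79.9)^0.323 = (2.4656)^0.323 = 1.33841
Power-density ratio: P_B/P_A = (V_B/V_A)³ = (1.33841)³ = 2.39756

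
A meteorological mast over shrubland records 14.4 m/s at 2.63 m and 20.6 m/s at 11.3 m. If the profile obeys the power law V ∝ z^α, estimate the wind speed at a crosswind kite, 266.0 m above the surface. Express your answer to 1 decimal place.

44.8 m/s

First find α: α = ln(V₂/V₁)/ln(z₂/z₁) = ln(20.6/14.4)/ln(11.3/2.63) = 0.35806/1.45782 = 0.2456
Extrapolate from 11.3 m to 266.0 m: V₃ = 20.6 × (266.0/11.3)^0.2456 = 20.6 × 2.1724 = 44.7511 m/s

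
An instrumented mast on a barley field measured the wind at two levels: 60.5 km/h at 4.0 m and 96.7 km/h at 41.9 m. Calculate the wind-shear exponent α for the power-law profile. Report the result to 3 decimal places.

α ≈ 0.200

Power law: V₂/V₁ = (z₂/z₁)^α ⇒ α = ln(V₂/V₁) / ln(z₂/z₁)
α = ln(96.7/60.5) / ln(41.9/4.0) = ln(1.5983) / ln(10.4750)
  = 0.46897 / 2.34899 = 0.19965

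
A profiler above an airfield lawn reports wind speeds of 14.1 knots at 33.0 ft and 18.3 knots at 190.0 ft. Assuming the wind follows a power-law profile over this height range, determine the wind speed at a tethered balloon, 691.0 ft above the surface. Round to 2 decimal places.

First find α: α = ln(V₂/V₁)/ln(z₂/z₁) = ln(18.3/14.1)/ln(190.0/33.0) = 0.26073/1.75052 = 0.1489
Extrapolate from 190.0 ft to 691.0 ft: V₃ = 18.3 × (691.0/190.0)^0.1489 = 18.3 × 1.2120 = 22.1803 knots

22.18 knots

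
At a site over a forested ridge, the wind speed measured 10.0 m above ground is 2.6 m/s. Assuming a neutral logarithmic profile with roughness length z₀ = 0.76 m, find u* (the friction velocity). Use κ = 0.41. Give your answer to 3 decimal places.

Log law: V(z) = (u*/κ) · ln(z/z₀) ⇒ u* = κ · V / ln(z/z₀)
u* = 0.41 × 2.6 / ln(10.0/0.76) = 0.41 × 2.6 / 2.5770
   = 1.0660 / 2.5770 = 0.4137 m/s

u* ≈ 0.414 m/s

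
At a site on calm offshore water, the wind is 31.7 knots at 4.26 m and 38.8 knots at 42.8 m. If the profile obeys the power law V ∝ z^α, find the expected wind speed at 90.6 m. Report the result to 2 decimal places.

41.43 knots

First find α: α = ln(V₂/V₁)/ln(z₂/z₁) = ln(38.8/31.7)/ln(42.8/4.26) = 0.20210/2.30727 = 0.0876
Extrapolate from 42.8 m to 90.6 m: V₃ = 38.8 × (90.6/42.8)^0.0876 = 38.8 × 1.0679 = 41.4343 knots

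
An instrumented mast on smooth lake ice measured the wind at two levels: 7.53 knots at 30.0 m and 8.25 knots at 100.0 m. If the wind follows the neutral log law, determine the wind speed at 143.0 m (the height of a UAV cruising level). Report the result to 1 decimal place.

8.5 knots

Log law: V ∝ ln(z/z₀). From the pair, with r = V₁/V₂ = 0.91273,
ln z₀ = (ln z₁ − r·ln z₂)/(1 − r) = (3.4012 − 0.91273×4.6052)/0.08727 = -9.1904 → z₀ = 0.0001020 m
V₃ = V₁ · ln(z₃/z₀)/ln(z₁/z₀) = 7.53 × 14.1532/12.5915 = 8.4639 knots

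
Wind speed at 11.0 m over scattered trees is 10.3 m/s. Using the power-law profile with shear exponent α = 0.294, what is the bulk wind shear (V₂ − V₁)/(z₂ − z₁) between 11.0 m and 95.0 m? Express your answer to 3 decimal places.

Power law: V₂ = V₁ · (z₂/z₁)^α = 10.3 × (8.6364)^0.294 = 19.4142 m/s
ΔV/Δz = (19.4142 − 10.3)/(95.0 − 11.0) = 9.1142/84.0000 = 0.10850 m/s/m

0.109 m/s/m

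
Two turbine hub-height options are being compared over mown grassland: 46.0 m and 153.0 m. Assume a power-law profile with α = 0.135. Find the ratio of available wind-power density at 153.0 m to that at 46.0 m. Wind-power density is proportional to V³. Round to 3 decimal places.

Speed ratio: V_B/V_A = (z_B/z_A)^α = (153.0/46.0)^0.135 = (3.3261)^0.135 = 1.17615
Power-density ratio: P_B/P_A = (V_B/V_A)³ = (1.17615)³ = 1.62698

1.627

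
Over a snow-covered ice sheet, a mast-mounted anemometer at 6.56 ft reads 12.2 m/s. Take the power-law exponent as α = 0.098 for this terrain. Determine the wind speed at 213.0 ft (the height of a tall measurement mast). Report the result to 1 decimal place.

17.2 m/s

Power-law profile: V₂ = V₁ · (z₂/z₁)^α
V₂ = 12.2 × (213.0/6.56)^0.098 = 12.2 × (32.4695)^0.098
    = 12.2 × 1.4065 = 17.1587 m/s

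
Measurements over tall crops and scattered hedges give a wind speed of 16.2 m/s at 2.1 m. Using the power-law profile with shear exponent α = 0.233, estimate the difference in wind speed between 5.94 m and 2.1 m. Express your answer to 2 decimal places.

Power law: V₂ = V₁ · (z₂/z₁)^α = 16.2 × (2.8286)^0.233 = 20.6410 m/s
ΔV = 20.6410 − 16.2 = 4.4410 m/s

4.44 m/s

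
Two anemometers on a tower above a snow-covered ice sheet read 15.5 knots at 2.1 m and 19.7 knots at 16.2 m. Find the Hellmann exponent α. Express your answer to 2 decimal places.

α ≈ 0.12

Power law: V₂/V₁ = (z₂/z₁)^α ⇒ α = ln(V₂/V₁) / ln(z₂/z₁)
α = ln(19.7/15.5) / ln(16.2/2.1) = ln(1.2710) / ln(7.7143)
  = 0.23978 / 2.04307 = 0.11736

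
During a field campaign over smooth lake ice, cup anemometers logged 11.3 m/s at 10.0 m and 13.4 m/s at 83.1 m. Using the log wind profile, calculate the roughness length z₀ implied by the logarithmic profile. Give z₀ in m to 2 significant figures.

z₀ ≈ 0.00011 m

Log law: V(z) ∝ ln(z/z₀). With r = V₁/V₂ = 11.3/13.4 = 0.84328,
r · ln(z₂/z₀) = ln(z₁/z₀) ⇒ ln z₀ = (ln z₁ − r·ln z₂)/(1 − r)
ln z₀ = (2.30259 − 0.84328×4.42004) / 0.15672 = -9.0914
z₀ = exp(-9.0914) = 0.0001126 m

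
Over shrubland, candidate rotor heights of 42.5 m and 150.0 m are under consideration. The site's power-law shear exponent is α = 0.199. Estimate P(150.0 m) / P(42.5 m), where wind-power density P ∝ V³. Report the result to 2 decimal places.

Speed ratio: V_B/V_A = (z_B/z_A)^α = (150.0/42.5)^0.199 = (3.5294)^0.199 = 1.28527
Power-density ratio: P_B/P_A = (V_B/V_A)³ = (1.28527)³ = 2.12314

2.12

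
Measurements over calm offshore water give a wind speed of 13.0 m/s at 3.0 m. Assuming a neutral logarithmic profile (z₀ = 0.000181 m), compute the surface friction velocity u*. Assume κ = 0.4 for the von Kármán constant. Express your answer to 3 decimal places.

u* ≈ 0.535 m/s

Log law: V(z) = (u*/κ) · ln(z/z₀) ⇒ u* = κ · V / ln(z/z₀)
u* = 0.4 × 13.0 / ln(3.0/0.000181) = 0.4 × 13.0 / 9.7156
   = 5.2000 / 9.7156 = 0.5352 m/s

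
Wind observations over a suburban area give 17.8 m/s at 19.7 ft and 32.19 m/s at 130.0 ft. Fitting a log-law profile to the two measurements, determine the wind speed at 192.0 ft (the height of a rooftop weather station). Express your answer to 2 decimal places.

Log law: V ∝ ln(z/z₀). From the pair, with r = V₁/V₂ = 0.55297,
ln z₀ = (ln z₁ − r·ln z₂)/(1 − r) = (2.9806 − 0.55297×4.8675)/0.44703 = 0.6466 → z₀ = 1.909 ft
V₃ = V₁ · ln(z₃/z₀)/ln(z₁/z₀) = 17.8 × 4.6109/2.3341 = 35.1639 m/s

35.16 m/s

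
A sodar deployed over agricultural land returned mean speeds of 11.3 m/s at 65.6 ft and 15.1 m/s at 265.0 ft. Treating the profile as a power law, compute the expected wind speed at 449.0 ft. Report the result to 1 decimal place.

16.8 m/s

First find α: α = ln(V₂/V₁)/ln(z₂/z₁) = ln(15.1/11.3)/ln(265.0/65.6) = 0.28989/1.39615 = 0.2076
Extrapolate from 265.0 ft to 449.0 ft: V₃ = 15.1 × (449.0/265.0)^0.2076 = 15.1 × 1.1157 = 16.8471 m/s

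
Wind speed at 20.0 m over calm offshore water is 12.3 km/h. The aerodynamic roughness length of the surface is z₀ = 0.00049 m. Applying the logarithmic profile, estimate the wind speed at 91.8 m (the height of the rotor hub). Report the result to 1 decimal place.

14.1 km/h

Log law: V(z) ∝ ln(z/z₀), so V₂/V₁ = ln(z₂/z₀) / ln(z₁/z₀).
ln(91.8/0.00049) = 12.1407, ln(20.0/0.00049) = 10.6168
V₂ = 12.3 × 12.1407/10.6168 = 12.3 × 1.1435 = 14.0655 km/h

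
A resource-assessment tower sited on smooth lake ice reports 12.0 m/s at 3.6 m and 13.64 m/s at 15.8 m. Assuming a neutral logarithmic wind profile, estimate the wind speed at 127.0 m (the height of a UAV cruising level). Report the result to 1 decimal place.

16.0 m/s

Log law: V ∝ ln(z/z₀). From the pair, with r = V₁/V₂ = 0.87977,
ln z₀ = (ln z₁ − r·ln z₂)/(1 − r) = (1.2809 − 0.87977×2.7600)/0.12023 = -9.5416 → z₀ = 0.00007180 m
V₃ = V₁ · ln(z₃/z₀)/ln(z₁/z₀) = 12.0 × 14.3858/10.8225 = 15.9509 m/s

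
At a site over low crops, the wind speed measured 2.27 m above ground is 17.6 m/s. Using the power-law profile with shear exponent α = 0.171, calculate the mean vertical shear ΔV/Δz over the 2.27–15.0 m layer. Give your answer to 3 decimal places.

Power law: V₂ = V₁ · (z₂/z₁)^α = 17.6 × (6.6079)^0.171 = 24.3077 m/s
ΔV/Δz = (24.3077 − 17.6)/(15.0 − 2.27) = 6.7077/12.7300 = 0.52692 m/s/m

0.527 m/s/m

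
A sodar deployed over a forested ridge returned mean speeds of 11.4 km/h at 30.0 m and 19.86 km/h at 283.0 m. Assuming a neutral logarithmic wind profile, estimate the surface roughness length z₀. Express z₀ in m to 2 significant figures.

Log law: V(z) ∝ ln(z/z₀). With r = V₁/V₂ = 11.4/19.86 = 0.57402,
r · ln(z₂/z₀) = ln(z₁/z₀) ⇒ ln z₀ = (ln z₁ − r·ln z₂)/(1 − r)
ln z₀ = (3.40120 − 0.57402×5.64545) / 0.42598 = 0.3770
z₀ = exp(0.3770) = 1.458 m

z₀ ≈ 1.5 m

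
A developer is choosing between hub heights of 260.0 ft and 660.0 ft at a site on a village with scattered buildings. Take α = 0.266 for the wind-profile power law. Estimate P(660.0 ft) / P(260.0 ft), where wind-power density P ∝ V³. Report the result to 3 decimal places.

Speed ratio: V_B/V_A = (z_B/z_A)^α = (660.0/260.0)^0.266 = (2.5385)^0.266 = 1.28120
Power-density ratio: P_B/P_A = (V_B/V_A)³ = (1.28120)³ = 2.10304

2.103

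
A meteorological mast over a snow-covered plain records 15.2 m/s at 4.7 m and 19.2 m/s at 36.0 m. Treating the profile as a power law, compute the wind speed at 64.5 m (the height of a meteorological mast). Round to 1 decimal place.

20.5 m/s

First find α: α = ln(V₂/V₁)/ln(z₂/z₁) = ln(19.2/15.2)/ln(36.0/4.7) = 0.23361/2.03596 = 0.1147
Extrapolate from 36.0 m to 64.5 m: V₃ = 19.2 × (64.5/36.0)^0.1147 = 19.2 × 1.0692 = 20.5287 m/s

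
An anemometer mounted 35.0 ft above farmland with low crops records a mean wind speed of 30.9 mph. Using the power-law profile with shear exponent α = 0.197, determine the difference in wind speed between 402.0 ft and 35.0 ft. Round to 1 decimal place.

Power law: V₂ = V₁ · (z₂/z₁)^α = 30.9 × (11.4857)^0.197 = 49.9815 mph
ΔV = 49.9815 − 30.9 = 19.0815 mph

19.1 mph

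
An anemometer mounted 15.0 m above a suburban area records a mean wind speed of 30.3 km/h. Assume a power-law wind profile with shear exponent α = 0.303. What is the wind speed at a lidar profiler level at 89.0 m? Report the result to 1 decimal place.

Power-law profile: V₂ = V₁ · (z₂/z₁)^α
V₂ = 30.3 × (89.0/15.0)^0.303 = 30.3 × (5.9333)^0.303
    = 30.3 × 1.7152 = 51.9699 km/h

52.0 km/h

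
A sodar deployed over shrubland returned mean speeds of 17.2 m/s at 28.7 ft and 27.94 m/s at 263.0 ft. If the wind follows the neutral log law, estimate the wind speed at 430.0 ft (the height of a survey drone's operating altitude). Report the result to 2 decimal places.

30.32 m/s

Log law: V ∝ ln(z/z₀). From the pair, with r = V₁/V₂ = 0.61560,
ln z₀ = (ln z₁ − r·ln z₂)/(1 − r) = (3.3569 − 0.61560×5.5722)/0.38440 = -0.1908 → z₀ = 0.8263 ft
V₃ = V₁ · ln(z₃/z₀)/ln(z₁/z₀) = 17.2 × 6.2546/3.5477 = 30.3235 m/s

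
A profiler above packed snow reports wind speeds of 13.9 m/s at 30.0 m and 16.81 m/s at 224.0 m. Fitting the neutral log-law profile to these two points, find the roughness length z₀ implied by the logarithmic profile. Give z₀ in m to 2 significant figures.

z₀ ≈ 0.0020 m

Log law: V(z) ∝ ln(z/z₀). With r = V₁/V₂ = 13.9/16.81 = 0.82689,
r · ln(z₂/z₀) = ln(z₁/z₀) ⇒ ln z₀ = (ln z₁ − r·ln z₂)/(1 − r)
ln z₀ = (3.40120 − 0.82689×5.41165) / 0.17311 = -6.2020
z₀ = exp(-6.2020) = 0.002025 m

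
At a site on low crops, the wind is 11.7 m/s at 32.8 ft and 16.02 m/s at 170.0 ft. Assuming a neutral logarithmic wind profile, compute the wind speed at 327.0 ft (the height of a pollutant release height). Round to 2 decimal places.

Log law: V ∝ ln(z/z₀). From the pair, with r = V₁/V₂ = 0.73034,
ln z₀ = (ln z₁ − r·ln z₂)/(1 − r) = (3.4904 − 0.73034×5.1358)/0.26966 = -0.9658 → z₀ = 0.3807 ft
V₃ = V₁ · ln(z₃/z₀)/ln(z₁/z₀) = 11.7 × 6.7557/4.4562 = 17.7375 m/s

17.74 m/s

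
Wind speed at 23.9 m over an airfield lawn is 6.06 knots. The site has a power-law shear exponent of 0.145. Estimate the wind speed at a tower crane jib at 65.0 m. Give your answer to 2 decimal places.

Power-law profile: V₂ = V₁ · (z₂/z₁)^α
V₂ = 6.06 × (65.0/23.9)^0.145 = 6.06 × (2.7197)^0.145
    = 6.06 × 1.1561 = 7.0061 knots

7.01 knots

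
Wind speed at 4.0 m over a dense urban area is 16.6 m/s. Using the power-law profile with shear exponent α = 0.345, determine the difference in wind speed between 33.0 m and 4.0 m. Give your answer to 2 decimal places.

17.78 m/s

Power law: V₂ = V₁ · (z₂/z₁)^α = 16.6 × (8.2500)^0.345 = 34.3783 m/s
ΔV = 34.3783 − 16.6 = 17.7783 m/s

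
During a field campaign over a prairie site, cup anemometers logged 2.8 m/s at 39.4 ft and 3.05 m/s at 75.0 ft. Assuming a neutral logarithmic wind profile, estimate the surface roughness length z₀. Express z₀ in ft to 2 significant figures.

Log law: V(z) ∝ ln(z/z₀). With r = V₁/V₂ = 2.8/3.05 = 0.91803,
r · ln(z₂/z₀) = ln(z₁/z₀) ⇒ ln z₀ = (ln z₁ − r·ln z₂)/(1 − r)
ln z₀ = (3.67377 − 0.91803×4.31749) / 0.08197 = -3.5359
z₀ = exp(-3.5359) = 0.02913 ft

z₀ ≈ 0.029 ft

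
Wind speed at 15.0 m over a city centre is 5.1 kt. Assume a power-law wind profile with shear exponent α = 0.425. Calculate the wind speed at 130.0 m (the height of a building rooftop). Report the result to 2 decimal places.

Power-law profile: V₂ = V₁ · (z₂/z₁)^α
V₂ = 5.1 × (130.0/15.0)^0.425 = 5.1 × (8.6667)^0.425
    = 5.1 × 2.5037 = 12.7690 kt

12.77 kt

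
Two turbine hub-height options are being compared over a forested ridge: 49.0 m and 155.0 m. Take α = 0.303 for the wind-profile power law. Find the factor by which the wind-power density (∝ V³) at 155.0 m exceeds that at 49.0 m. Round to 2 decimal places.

Speed ratio: V_B/V_A = (z_B/z_A)^α = (155.0/49.0)^0.303 = (3.1633)^0.303 = 1.41756
Power-density ratio: P_B/P_A = (V_B/V_A)³ = (1.41756)³ = 2.84855

2.85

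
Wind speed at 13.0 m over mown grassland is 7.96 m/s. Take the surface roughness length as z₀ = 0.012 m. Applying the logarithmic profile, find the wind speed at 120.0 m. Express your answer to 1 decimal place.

Log law: V(z) ∝ ln(z/z₀), so V₂/V₁ = ln(z₂/z₀) / ln(z₁/z₀).
ln(120.0/0.012) = 9.2103, ln(13.0/0.012) = 6.9878
V₂ = 7.96 × 9.2103/6.9878 = 7.96 × 1.3181 = 10.4918 m/s

10.5 m/s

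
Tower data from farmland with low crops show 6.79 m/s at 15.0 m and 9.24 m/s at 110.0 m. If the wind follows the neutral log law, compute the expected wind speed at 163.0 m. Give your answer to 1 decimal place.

9.7 m/s

Log law: V ∝ ln(z/z₀). From the pair, with r = V₁/V₂ = 0.73485,
ln z₀ = (ln z₁ − r·ln z₂)/(1 − r) = (2.7081 − 0.73485×4.7005)/0.26515 = -2.8138 → z₀ = 0.05997 m
V₃ = V₁ · ln(z₃/z₀)/ln(z₁/z₀) = 6.79 × 7.9076/5.5219 = 9.7236 m/s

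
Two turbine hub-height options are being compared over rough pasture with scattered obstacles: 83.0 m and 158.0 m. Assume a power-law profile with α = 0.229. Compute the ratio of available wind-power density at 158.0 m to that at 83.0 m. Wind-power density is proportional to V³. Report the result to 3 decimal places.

Speed ratio: V_B/V_A = (z_B/z_A)^α = (158.0/83.0)^0.229 = (1.9036)^0.229 = 1.15884
Power-density ratio: P_B/P_A = (V_B/V_A)³ = (1.15884)³ = 1.55622

1.556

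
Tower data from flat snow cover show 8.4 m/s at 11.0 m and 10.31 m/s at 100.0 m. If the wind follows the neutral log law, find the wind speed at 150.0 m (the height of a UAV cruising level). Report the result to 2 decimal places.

10.66 m/s

Log law: V ∝ ln(z/z₀). From the pair, with r = V₁/V₂ = 0.81474,
ln z₀ = (ln z₁ − r·ln z₂)/(1 − r) = (2.3979 − 0.81474×4.6052)/0.18526 = -7.3095 → z₀ = 0.0006692 m
V₃ = V₁ · ln(z₃/z₀)/ln(z₁/z₀) = 8.4 × 12.3201/9.7074 = 10.6609 m/s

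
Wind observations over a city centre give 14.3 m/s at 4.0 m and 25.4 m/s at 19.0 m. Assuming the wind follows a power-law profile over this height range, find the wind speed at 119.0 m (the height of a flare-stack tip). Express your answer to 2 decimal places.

49.96 m/s

First find α: α = ln(V₂/V₁)/ln(z₂/z₁) = ln(25.4/14.3)/ln(19.0/4.0) = 0.57449/1.55814 = 0.3687
Extrapolate from 19.0 m to 119.0 m: V₃ = 25.4 × (119.0/19.0)^0.3687 = 25.4 × 1.9669 = 49.9588 m/s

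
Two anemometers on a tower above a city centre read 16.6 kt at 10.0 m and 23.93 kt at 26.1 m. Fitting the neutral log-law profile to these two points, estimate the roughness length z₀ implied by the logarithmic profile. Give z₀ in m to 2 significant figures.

Log law: V(z) ∝ ln(z/z₀). With r = V₁/V₂ = 16.6/23.93 = 0.69369,
r · ln(z₂/z₀) = ln(z₁/z₀) ⇒ ln z₀ = (ln z₁ − r·ln z₂)/(1 − r)
ln z₀ = (2.30259 − 0.69369×3.26194) / 0.30631 = 0.1300
z₀ = exp(0.1300) = 1.139 m

z₀ ≈ 1.1 m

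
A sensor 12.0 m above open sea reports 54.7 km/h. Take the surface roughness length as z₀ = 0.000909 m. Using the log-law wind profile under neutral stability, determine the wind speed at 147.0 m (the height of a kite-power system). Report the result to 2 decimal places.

Log law: V(z) ∝ ln(z/z₀), so V₂/V₁ = ln(z₂/z₀) / ln(z₁/z₀).
ln(147.0/0.000909) = 11.9936, ln(12.0/0.000909) = 9.4881
V₂ = 54.7 × 11.9936/9.4881 = 54.7 × 1.2641 = 69.1447 km/h

69.14 km/h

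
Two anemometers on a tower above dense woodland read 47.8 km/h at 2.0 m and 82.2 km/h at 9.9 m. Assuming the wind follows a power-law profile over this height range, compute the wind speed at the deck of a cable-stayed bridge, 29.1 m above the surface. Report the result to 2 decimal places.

First find α: α = ln(V₂/V₁)/ln(z₂/z₁) = ln(82.2/47.8)/ln(9.9/2.0) = 0.54213/1.59939 = 0.3390
Extrapolate from 9.9 m to 29.1 m: V₃ = 82.2 × (29.1/9.9)^0.3390 = 82.2 × 1.4412 = 118.4658 km/h

118.47 km/h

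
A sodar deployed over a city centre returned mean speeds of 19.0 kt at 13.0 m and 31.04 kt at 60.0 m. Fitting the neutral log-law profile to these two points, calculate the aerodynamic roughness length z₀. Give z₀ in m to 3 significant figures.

Log law: V(z) ∝ ln(z/z₀). With r = V₁/V₂ = 19.0/31.04 = 0.61211,
r · ln(z₂/z₀) = ln(z₁/z₀) ⇒ ln z₀ = (ln z₁ − r·ln z₂)/(1 − r)
ln z₀ = (2.56495 − 0.61211×4.09434) / 0.38789 = 0.1515
z₀ = exp(0.1515) = 1.164 m

z₀ ≈ 1.16 m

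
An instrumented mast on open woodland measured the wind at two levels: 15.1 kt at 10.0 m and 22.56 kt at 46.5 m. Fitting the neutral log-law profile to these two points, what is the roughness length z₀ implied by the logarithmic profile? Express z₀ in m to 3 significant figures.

z₀ ≈ 0.446 m

Log law: V(z) ∝ ln(z/z₀). With r = V₁/V₂ = 15.1/22.56 = 0.66933,
r · ln(z₂/z₀) = ln(z₁/z₀) ⇒ ln z₀ = (ln z₁ − r·ln z₂)/(1 − r)
ln z₀ = (2.30259 − 0.66933×3.83945) / 0.33067 = -0.8082
z₀ = exp(-0.8082) = 0.4456 m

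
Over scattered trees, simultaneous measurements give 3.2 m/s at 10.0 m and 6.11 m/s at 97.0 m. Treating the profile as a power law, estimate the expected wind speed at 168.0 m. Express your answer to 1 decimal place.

First find α: α = ln(V₂/V₁)/ln(z₂/z₁) = ln(6.11/3.2)/ln(97.0/10.0) = 0.64678/2.27213 = 0.2847
Extrapolate from 97.0 m to 168.0 m: V₃ = 6.11 × (168.0/97.0)^0.2847 = 6.11 × 1.1692 = 7.1440 m/s

7.1 m/s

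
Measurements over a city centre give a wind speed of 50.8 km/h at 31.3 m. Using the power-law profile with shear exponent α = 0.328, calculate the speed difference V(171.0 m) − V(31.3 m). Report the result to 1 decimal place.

Power law: V₂ = V₁ · (z₂/z₁)^α = 50.8 × (5.4633)^0.328 = 88.6641 km/h
ΔV = 88.6641 − 50.8 = 37.8641 km/h

37.9 km/h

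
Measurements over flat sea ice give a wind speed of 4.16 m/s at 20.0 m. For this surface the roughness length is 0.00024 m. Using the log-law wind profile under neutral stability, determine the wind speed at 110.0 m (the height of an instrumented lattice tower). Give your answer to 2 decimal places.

Log law: V(z) ∝ ln(z/z₀), so V₂/V₁ = ln(z₂/z₀) / ln(z₁/z₀).
ln(110.0/0.00024) = 13.0354, ln(20.0/0.00024) = 11.3306
V₂ = 4.16 × 13.0354/11.3306 = 4.16 × 1.1505 = 4.7859 m/s

4.79 m/s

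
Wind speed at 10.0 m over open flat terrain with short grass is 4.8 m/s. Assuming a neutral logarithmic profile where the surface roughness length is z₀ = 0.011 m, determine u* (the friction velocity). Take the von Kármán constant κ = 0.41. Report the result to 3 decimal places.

Log law: V(z) = (u*/κ) · ln(z/z₀) ⇒ u* = κ · V / ln(z/z₀)
u* = 0.41 × 4.8 / ln(10.0/0.011) = 0.41 × 4.8 / 6.8124
   = 1.9680 / 6.8124 = 0.2889 m/s

u* ≈ 0.289 m/s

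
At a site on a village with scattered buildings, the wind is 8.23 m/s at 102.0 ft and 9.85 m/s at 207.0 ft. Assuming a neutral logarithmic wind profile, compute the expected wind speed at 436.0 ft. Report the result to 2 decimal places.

11.56 m/s

Log law: V ∝ ln(z/z₀). From the pair, with r = V₁/V₂ = 0.83553,
ln z₀ = (ln z₁ − r·ln z₂)/(1 − r) = (4.6250 − 0.83553×5.3327)/0.16447 = 1.0294 → z₀ = 2.800 ft
V₃ = V₁ · ln(z₃/z₀)/ln(z₁/z₀) = 8.23 × 5.0482/3.5955 = 11.5551 m/s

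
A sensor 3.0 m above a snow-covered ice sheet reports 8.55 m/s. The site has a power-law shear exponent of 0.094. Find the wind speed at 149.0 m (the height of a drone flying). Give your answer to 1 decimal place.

Power-law profile: V₂ = V₁ · (z₂/z₁)^α
V₂ = 8.55 × (149.0/3.0)^0.094 = 8.55 × (49.6667)^0.094
    = 8.55 × 1.4435 = 12.3423 m/s

12.3 m/s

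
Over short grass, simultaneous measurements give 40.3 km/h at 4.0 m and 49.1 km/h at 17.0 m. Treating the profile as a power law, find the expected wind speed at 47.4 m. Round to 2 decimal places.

First find α: α = ln(V₂/V₁)/ln(z₂/z₁) = ln(49.1/40.3)/ln(17.0/4.0) = 0.19751/1.44692 = 0.1365
Extrapolate from 17.0 m to 47.4 m: V₃ = 49.1 × (47.4/17.0)^0.1365 = 49.1 × 1.1502 = 56.4768 km/h

56.48 km/h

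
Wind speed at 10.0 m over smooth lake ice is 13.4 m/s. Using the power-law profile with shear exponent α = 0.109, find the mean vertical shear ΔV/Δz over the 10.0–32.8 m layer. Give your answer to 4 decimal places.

0.0812 m/s/m

Power law: V₂ = V₁ · (z₂/z₁)^α = 13.4 × (3.2800)^0.109 = 15.2523 m/s
ΔV/Δz = (15.2523 − 13.4)/(32.8 − 10.0) = 1.8523/22.8000 = 0.08124 m/s/m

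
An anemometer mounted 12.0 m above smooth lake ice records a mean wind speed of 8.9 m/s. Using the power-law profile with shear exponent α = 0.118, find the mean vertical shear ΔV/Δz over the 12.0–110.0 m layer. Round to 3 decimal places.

Power law: V₂ = V₁ · (z₂/z₁)^α = 8.9 × (9.1667)^0.118 = 11.5593 m/s
ΔV/Δz = (11.5593 − 8.9)/(110.0 − 12.0) = 2.6593/98.0000 = 0.02714 m/s/m

0.027 m/s/m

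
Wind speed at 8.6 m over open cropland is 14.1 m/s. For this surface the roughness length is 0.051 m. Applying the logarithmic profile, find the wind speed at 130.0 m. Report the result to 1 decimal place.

Log law: V(z) ∝ ln(z/z₀), so V₂/V₁ = ln(z₂/z₀) / ln(z₁/z₀).
ln(130.0/0.051) = 7.8435, ln(8.6/0.051) = 5.1277
V₂ = 14.1 × 7.8435/5.1277 = 14.1 × 1.5296 = 21.5678 m/s

21.6 m/s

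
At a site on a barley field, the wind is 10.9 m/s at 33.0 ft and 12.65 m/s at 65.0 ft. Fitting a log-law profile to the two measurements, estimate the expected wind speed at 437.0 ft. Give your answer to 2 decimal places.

17.57 m/s

Log law: V ∝ ln(z/z₀). From the pair, with r = V₁/V₂ = 0.86166,
ln z₀ = (ln z₁ − r·ln z₂)/(1 − r) = (3.4965 − 0.86166×4.1744)/0.13834 = -0.7257 → z₀ = 0.4840 ft
V₃ = V₁ · ln(z₃/z₀)/ln(z₁/z₀) = 10.9 × 6.8056/4.2222 = 17.5693 m/s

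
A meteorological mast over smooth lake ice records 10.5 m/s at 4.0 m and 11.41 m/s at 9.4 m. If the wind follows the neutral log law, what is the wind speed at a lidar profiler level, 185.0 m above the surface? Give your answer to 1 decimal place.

14.6 m/s

Log law: V ∝ ln(z/z₀). From the pair, with r = V₁/V₂ = 0.92025,
ln z₀ = (ln z₁ − r·ln z₂)/(1 − r) = (1.3863 − 0.92025×2.2407)/0.07975 = -8.4723 → z₀ = 0.0002092 m
V₃ = V₁ · ln(z₃/z₀)/ln(z₁/z₀) = 10.5 × 13.6927/9.8586 = 14.5835 m/s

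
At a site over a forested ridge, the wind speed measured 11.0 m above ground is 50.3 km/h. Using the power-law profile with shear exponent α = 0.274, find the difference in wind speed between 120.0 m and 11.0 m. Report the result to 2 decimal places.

46.51 km/h

Power law: V₂ = V₁ · (z₂/z₁)^α = 50.3 × (10.9091)^0.274 = 96.8104 km/h
ΔV = 96.8104 − 50.3 = 46.5104 km/h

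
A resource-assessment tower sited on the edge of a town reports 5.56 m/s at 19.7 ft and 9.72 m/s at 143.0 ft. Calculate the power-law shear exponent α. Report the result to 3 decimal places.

Power law: V₂/V₁ = (z₂/z₁)^α ⇒ α = ln(V₂/V₁) / ln(z₂/z₁)
α = ln(9.72/5.56) / ln(143.0/19.7) = ln(1.7482) / ln(7.2589)
  = 0.55859 / 1.98223 = 0.28180

α ≈ 0.282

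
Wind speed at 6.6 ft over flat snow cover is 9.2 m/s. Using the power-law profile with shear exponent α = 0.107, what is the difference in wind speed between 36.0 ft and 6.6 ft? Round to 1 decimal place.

1.8 m/s

Power law: V₂ = V₁ · (z₂/z₁)^α = 9.2 × (5.4545)^0.107 = 11.0312 m/s
ΔV = 11.0312 − 9.2 = 1.8312 m/s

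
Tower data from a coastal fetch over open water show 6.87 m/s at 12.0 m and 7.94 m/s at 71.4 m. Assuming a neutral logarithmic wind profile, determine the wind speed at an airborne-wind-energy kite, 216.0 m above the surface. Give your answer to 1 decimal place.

8.6 m/s

Log law: V ∝ ln(z/z₀). From the pair, with r = V₁/V₂ = 0.86524,
ln z₀ = (ln z₁ − r·ln z₂)/(1 − r) = (2.4849 − 0.86524×4.2683)/0.13476 = -8.9655 → z₀ = 0.0001277 m
V₃ = V₁ · ln(z₃/z₀)/ln(z₁/z₀) = 6.87 × 14.3407/11.4504 = 8.6042 m/s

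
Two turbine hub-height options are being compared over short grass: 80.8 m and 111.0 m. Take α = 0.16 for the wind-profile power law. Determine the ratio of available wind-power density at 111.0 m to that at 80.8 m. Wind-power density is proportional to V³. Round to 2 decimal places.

1.16

Speed ratio: V_B/V_A = (z_B/z_A)^α = (111.0/80.8)^0.16 = (1.3738)^0.16 = 1.05212
Power-density ratio: P_B/P_A = (V_B/V_A)³ = (1.05212)³ = 1.16466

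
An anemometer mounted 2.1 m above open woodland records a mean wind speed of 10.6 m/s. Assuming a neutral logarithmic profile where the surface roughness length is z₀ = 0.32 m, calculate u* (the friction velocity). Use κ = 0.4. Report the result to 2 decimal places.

u* ≈ 2.25 m/s

Log law: V(z) = (u*/κ) · ln(z/z₀) ⇒ u* = κ · V / ln(z/z₀)
u* = 0.4 × 10.6 / ln(2.1/0.32) = 0.4 × 10.6 / 1.8814
   = 4.2400 / 1.8814 = 2.2537 m/s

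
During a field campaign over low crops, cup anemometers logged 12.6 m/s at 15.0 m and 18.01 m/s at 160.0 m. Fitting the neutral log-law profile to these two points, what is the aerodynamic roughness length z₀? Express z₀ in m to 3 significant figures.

z₀ ≈ 0.0605 m

Log law: V(z) ∝ ln(z/z₀). With r = V₁/V₂ = 12.6/18.01 = 0.69961,
r · ln(z₂/z₀) = ln(z₁/z₀) ⇒ ln z₀ = (ln z₁ − r·ln z₂)/(1 − r)
ln z₀ = (2.70805 − 0.69961×5.07517) / 0.30039 = -2.8050
z₀ = exp(-2.8050) = 0.06051 m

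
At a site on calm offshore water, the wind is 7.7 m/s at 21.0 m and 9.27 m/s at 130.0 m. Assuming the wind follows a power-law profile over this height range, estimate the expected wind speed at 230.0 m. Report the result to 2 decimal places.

First find α: α = ln(V₂/V₁)/ln(z₂/z₁) = ln(9.27/7.7)/ln(130.0/21.0) = 0.18556/1.82301 = 0.1018
Extrapolate from 130.0 m to 230.0 m: V₃ = 9.27 × (230.0/130.0)^0.1018 = 9.27 × 1.0598 = 9.8243 m/s

9.82 m/s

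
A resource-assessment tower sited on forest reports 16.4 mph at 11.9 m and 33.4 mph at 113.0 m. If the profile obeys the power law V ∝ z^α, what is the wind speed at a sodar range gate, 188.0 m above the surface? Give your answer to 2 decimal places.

First find α: α = ln(V₂/V₁)/ln(z₂/z₁) = ln(33.4/16.4)/ln(113.0/11.9) = 0.71127/2.25085 = 0.3160
Extrapolate from 113.0 m to 188.0 m: V₃ = 33.4 × (188.0/113.0)^0.3160 = 33.4 × 1.1745 = 39.2291 mph

39.23 mph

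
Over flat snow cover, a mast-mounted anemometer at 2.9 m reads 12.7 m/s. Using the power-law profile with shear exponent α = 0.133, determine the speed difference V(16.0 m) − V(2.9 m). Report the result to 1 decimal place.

Power law: V₂ = V₁ · (z₂/z₁)^α = 12.7 × (5.5172)^0.133 = 15.9387 m/s
ΔV = 15.9387 − 12.7 = 3.2387 m/s

3.2 m/s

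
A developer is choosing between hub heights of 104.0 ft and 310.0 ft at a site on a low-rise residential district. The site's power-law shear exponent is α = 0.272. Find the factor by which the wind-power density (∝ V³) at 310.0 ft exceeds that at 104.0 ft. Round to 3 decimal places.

Speed ratio: V_B/V_A = (z_B/z_A)^α = (310.0/104.0)^0.272 = (2.9808)^0.272 = 1.34591
Power-density ratio: P_B/P_A = (V_B/V_A)³ = (1.34591)³ = 2.43810

2.438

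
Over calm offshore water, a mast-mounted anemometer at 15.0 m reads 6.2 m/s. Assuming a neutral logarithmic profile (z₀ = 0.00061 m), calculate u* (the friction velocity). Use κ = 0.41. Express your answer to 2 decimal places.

Log law: V(z) = (u*/κ) · ln(z/z₀) ⇒ u* = κ · V / ln(z/z₀)
u* = 0.41 × 6.2 / ln(15.0/0.00061) = 0.41 × 6.2 / 10.1101
   = 2.5420 / 10.1101 = 0.2514 m/s

u* ≈ 0.25 m/s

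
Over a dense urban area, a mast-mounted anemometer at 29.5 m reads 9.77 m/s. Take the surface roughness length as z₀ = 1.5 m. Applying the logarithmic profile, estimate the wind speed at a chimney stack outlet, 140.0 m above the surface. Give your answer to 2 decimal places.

14.88 m/s

Log law: V(z) ∝ ln(z/z₀), so V₂/V₁ = ln(z₂/z₀) / ln(z₁/z₀).
ln(140.0/1.5) = 4.5362, ln(29.5/1.5) = 2.9789
V₂ = 9.77 × 4.5362/2.9789 = 9.77 × 1.5228 = 14.8773 m/s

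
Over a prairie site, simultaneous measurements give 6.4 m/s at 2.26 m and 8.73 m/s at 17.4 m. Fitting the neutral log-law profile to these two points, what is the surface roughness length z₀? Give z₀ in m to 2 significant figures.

z₀ ≈ 0.0083 m

Log law: V(z) ∝ ln(z/z₀). With r = V₁/V₂ = 6.4/8.73 = 0.73310,
r · ln(z₂/z₀) = ln(z₁/z₀) ⇒ ln z₀ = (ln z₁ − r·ln z₂)/(1 − r)
ln z₀ = (0.81536 − 0.73310×2.85647) / 0.26690 = -4.7911
z₀ = exp(-4.7911) = 0.008303 m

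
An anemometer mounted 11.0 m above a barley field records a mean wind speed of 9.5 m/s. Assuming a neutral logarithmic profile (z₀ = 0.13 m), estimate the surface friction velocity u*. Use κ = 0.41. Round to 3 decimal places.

u* ≈ 0.878 m/s

Log law: V(z) = (u*/κ) · ln(z/z₀) ⇒ u* = κ · V / ln(z/z₀)
u* = 0.41 × 9.5 / ln(11.0/0.13) = 0.41 × 9.5 / 4.4381
   = 3.8950 / 4.4381 = 0.8776 m/s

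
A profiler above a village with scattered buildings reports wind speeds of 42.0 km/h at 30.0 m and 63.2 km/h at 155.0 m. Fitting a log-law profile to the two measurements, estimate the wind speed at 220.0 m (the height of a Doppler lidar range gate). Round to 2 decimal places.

67.72 km/h

Log law: V ∝ ln(z/z₀). From the pair, with r = V₁/V₂ = 0.66456,
ln z₀ = (ln z₁ − r·ln z₂)/(1 − r) = (3.4012 − 0.66456×5.0434)/0.33544 = 0.1477 → z₀ = 1.159 m
V₃ = V₁ · ln(z₃/z₀)/ln(z₁/z₀) = 42.0 × 5.2459/3.2535 = 67.7209 km/h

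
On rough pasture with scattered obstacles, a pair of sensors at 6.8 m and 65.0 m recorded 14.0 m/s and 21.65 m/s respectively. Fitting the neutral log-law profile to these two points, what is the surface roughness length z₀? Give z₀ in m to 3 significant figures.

Log law: V(z) ∝ ln(z/z₀). With r = V₁/V₂ = 14.0/21.65 = 0.64665,
r · ln(z₂/z₀) = ln(z₁/z₀) ⇒ ln z₀ = (ln z₁ − r·ln z₂)/(1 − r)
ln z₀ = (1.91692 − 0.64665×4.17439) / 0.35335 = -2.2144
z₀ = exp(-2.2144) = 0.1092 m

z₀ ≈ 0.109 m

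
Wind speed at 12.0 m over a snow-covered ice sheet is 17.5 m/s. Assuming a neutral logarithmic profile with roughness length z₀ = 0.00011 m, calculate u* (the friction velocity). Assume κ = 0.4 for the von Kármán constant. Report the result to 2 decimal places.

u* ≈ 0.60 m/s

Log law: V(z) = (u*/κ) · ln(z/z₀) ⇒ u* = κ · V / ln(z/z₀)
u* = 0.4 × 17.5 / ln(12.0/0.00011) = 0.4 × 17.5 / 11.5999
   = 7.0000 / 11.5999 = 0.6035 m/s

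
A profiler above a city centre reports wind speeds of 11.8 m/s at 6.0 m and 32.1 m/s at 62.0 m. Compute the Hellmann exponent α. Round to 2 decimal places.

α ≈ 0.43

Power law: V₂/V₁ = (z₂/z₁)^α ⇒ α = ln(V₂/V₁) / ln(z₂/z₁)
α = ln(32.1/11.8) / ln(62.0/6.0) = ln(2.7203) / ln(10.3333)
  = 1.00076 / 2.33537 = 0.42852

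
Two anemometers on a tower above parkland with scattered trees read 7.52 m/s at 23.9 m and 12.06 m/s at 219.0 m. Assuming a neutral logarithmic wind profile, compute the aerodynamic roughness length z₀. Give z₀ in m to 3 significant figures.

z₀ ≈ 0.609 m

Log law: V(z) ∝ ln(z/z₀). With r = V₁/V₂ = 7.52/12.06 = 0.62355,
r · ln(z₂/z₀) = ln(z₁/z₀) ⇒ ln z₀ = (ln z₁ − r·ln z₂)/(1 − r)
ln z₀ = (3.17388 − 0.62355×5.38907) / 0.37645 = -0.4953
z₀ = exp(-0.4953) = 0.6094 m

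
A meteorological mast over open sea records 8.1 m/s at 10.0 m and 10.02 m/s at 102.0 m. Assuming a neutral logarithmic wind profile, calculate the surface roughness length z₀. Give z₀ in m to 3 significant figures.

Log law: V(z) ∝ ln(z/z₀). With r = V₁/V₂ = 8.1/10.02 = 0.80838,
r · ln(z₂/z₀) = ln(z₁/z₀) ⇒ ln z₀ = (ln z₁ − r·ln z₂)/(1 − r)
ln z₀ = (2.30259 − 0.80838×4.62497) / 0.19162 = -7.4950
z₀ = exp(-7.4950) = 0.0005559 m

z₀ ≈ 0.000556 m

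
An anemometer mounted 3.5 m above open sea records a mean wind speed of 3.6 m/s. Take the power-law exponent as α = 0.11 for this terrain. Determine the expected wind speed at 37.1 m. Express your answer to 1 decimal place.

4.7 m/s

Power-law profile: V₂ = V₁ · (z₂/z₁)^α
V₂ = 3.6 × (37.1/3.5)^0.11 = 3.6 × (10.6000)^0.11
    = 3.6 × 1.2965 = 4.6675 m/s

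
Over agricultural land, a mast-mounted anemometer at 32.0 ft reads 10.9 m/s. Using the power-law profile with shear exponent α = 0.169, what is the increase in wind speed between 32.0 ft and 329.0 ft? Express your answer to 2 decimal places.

Power law: V₂ = V₁ · (z₂/z₁)^α = 10.9 × (10.2812)^0.169 = 16.1608 m/s
ΔV = 16.1608 − 10.9 = 5.2608 m/s

5.26 m/s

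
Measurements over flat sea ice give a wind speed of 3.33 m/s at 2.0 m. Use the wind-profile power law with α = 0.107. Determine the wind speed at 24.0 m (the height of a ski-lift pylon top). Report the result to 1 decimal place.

4.3 m/s

Power-law profile: V₂ = V₁ · (z₂/z₁)^α
V₂ = 3.33 × (24.0/2.0)^0.107 = 3.33 × (12.0000)^0.107
    = 3.33 × 1.3046 = 4.3443 m/s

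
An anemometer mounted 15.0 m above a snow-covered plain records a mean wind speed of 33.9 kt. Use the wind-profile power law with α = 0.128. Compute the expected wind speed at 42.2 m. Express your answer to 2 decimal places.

38.70 kt

Power-law profile: V₂ = V₁ · (z₂/z₁)^α
V₂ = 33.9 × (42.2/15.0)^0.128 = 33.9 × (2.8133)^0.128
    = 33.9 × 1.1416 = 38.6990 kt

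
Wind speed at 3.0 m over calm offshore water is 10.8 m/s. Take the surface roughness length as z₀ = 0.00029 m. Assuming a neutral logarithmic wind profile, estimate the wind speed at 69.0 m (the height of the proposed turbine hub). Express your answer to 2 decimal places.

14.46 m/s

Log law: V(z) ∝ ln(z/z₀), so V₂/V₁ = ln(z₂/z₀) / ln(z₁/z₀).
ln(69.0/0.00029) = 12.3797, ln(3.0/0.00029) = 9.2442
V₂ = 10.8 × 12.3797/9.2442 = 10.8 × 1.3392 = 14.4632 m/s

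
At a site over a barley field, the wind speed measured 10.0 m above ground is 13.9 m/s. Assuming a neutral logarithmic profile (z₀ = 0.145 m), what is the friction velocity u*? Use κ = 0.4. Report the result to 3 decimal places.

u* ≈ 1.313 m/s

Log law: V(z) = (u*/κ) · ln(z/z₀) ⇒ u* = κ · V / ln(z/z₀)
u* = 0.4 × 13.9 / ln(10.0/0.145) = 0.4 × 13.9 / 4.2336
   = 5.5600 / 4.2336 = 1.3133 m/s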